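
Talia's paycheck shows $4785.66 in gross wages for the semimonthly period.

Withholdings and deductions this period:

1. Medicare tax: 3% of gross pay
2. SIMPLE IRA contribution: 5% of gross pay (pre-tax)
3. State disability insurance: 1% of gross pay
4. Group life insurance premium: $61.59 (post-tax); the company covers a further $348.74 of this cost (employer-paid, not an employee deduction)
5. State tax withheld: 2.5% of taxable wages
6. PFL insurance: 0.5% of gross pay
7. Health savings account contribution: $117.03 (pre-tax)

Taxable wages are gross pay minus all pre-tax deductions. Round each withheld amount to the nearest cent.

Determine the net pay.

Health savings account contribution: $117.03
SIMPLE IRA contribution: $4785.66 × 0.05 = $239.28
Pre-tax total = $117.03 + $239.28 = $356.31
Taxable wages = $4785.66 − $356.31 = $4429.35
State tax withheld: $4429.35 × 0.025 = $110.73
State disability insurance: $4785.66 × 0.01 = $47.86
Medicare tax: $4785.66 × 0.03 = $143.57
PFL insurance: $4785.66 × 0.005 = $23.93
Group life insurance premium: $61.59
(Employer's $348.74 toward group life insurance premium is not withheld from the employee.)
Total deductions = $117.03 + $239.28 + $110.73 + $47.86 + $143.57 + $23.93 + $61.59 = $743.99
Net pay = $4785.66 − $743.99 = $4041.67

$4041.67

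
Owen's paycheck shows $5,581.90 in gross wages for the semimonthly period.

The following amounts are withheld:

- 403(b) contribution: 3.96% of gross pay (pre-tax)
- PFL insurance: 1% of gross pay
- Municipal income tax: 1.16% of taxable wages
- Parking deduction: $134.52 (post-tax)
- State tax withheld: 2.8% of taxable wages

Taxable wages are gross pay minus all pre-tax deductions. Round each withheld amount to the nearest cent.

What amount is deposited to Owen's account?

403(b) contribution: $5,581.90 × 0.0396 = $221.04
Taxable wages = $5,581.90 − $221.04 = $5,360.86
State tax withheld: $5,360.86 × 0.028 = $150.10
Municipal income tax: $5,360.86 × 0.0116 = $62.19
PFL insurance: $5,581.90 × 0.01 = $55.82
Parking deduction: $134.52
Total deductions = $221.04 + $150.10 + $62.19 + $55.82 + $134.52 = $623.67
Net pay = $5,581.90 − $623.67 = $4,958.23

$4,958.23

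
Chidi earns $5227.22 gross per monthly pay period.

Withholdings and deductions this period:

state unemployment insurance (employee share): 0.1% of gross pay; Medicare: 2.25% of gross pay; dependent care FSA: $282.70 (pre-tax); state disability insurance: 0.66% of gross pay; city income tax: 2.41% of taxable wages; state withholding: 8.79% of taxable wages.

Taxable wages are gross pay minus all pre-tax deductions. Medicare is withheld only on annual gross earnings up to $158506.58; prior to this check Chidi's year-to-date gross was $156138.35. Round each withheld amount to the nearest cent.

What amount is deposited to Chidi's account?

$4297.72

Dependent care FSA: $282.70
Taxable wages = $5227.22 − $282.70 = $4944.52
State withholding: $4944.52 × 0.0879 = $434.62
City income tax: $4944.52 × 0.0241 = $119.16
Medicare: only $158506.58 − $156138.35 = $2368.23 of this check is subject → $2368.23 × 0.0225 = $53.29
State unemployment insurance (employee share): $5227.22 × 0.001 = $5.23
State disability insurance: $5227.22 × 0.0066 = $34.50
Total deductions = $282.70 + $434.62 + $119.16 + $53.29 + $5.23 + $34.50 = $929.50
Net pay = $5227.22 − $929.50 = $4297.72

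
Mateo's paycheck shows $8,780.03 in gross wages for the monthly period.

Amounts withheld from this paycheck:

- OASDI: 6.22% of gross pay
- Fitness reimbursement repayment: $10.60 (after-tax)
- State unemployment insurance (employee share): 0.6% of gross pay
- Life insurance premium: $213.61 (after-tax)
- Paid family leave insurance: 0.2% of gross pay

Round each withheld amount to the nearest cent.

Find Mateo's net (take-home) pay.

$7,939.46

State unemployment insurance (employee share): $8,780.03 × 0.006 = $52.68
Paid family leave insurance: $8,780.03 × 0.002 = $17.56
OASDI: $8,780.03 × 0.0622 = $546.12
Fitness reimbursement repayment: $10.60
Life insurance premium: $213.61
Total deductions = $52.68 + $17.56 + $546.12 + $10.60 + $213.61 = $840.57
Net pay = $8,780.03 − $840.57 = $7,939.46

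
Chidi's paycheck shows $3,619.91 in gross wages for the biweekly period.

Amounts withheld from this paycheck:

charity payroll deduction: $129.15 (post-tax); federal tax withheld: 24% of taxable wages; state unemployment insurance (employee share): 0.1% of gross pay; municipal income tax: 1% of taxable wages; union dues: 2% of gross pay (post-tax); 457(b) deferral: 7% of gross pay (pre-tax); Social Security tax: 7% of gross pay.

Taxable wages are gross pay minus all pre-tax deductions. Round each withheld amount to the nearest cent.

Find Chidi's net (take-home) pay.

457(b) deferral: $3,619.91 × 0.07 = $253.39
Taxable wages = $3,619.91 − $253.39 = $3,366.52
Federal tax withheld: $3,366.52 × 0.24 = $807.96
Municipal income tax: $3,366.52 × 0.01 = $33.67
Social Security tax: $3,619.91 × 0.07 = $253.39
State unemployment insurance (employee share): $3,619.91 × 0.001 = $3.62
Union dues: $3,619.91 × 0.02 = $72.40
Charity payroll deduction: $129.15
Total deductions = $253.39 + $807.96 + $33.67 + $253.39 + $3.62 + $72.40 + $129.15 = $1,553.58
Net pay = $3,619.91 − $1,553.58 = $2,066.33

$2,066.33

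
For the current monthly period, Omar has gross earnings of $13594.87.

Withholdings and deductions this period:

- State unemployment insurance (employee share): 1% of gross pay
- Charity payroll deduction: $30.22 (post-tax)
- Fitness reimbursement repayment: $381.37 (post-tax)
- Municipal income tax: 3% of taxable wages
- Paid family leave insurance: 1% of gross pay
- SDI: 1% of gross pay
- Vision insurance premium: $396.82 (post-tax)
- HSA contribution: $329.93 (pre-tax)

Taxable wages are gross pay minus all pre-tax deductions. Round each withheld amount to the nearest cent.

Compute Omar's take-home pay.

$11650.73

HSA contribution: $329.93
Taxable wages = $13594.87 − $329.93 = $13264.94
Municipal income tax: $13264.94 × 0.03 = $397.95
State unemployment insurance (employee share): $13594.87 × 0.01 = $135.95
Paid family leave insurance: $13594.87 × 0.01 = $135.95
SDI: $13594.87 × 0.01 = $135.95
Vision insurance premium: $396.82
Charity payroll deduction: $30.22
Fitness reimbursement repayment: $381.37
Total deductions = $329.93 + $397.95 + $135.95 + $135.95 + $135.95 + $396.82 + $30.22 + $381.37 = $1944.14
Net pay = $13594.87 − $1944.14 = $11650.73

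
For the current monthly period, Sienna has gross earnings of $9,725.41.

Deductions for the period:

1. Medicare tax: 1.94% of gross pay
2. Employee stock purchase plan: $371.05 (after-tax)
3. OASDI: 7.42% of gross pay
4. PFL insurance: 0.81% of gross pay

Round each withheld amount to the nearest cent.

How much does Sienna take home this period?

$8,365.28

Medicare tax: $9,725.41 × 0.0194 = $188.67
PFL insurance: $9,725.41 × 0.0081 = $78.78
OASDI: $9,725.41 × 0.0742 = $721.63
Employee stock purchase plan: $371.05
Total deductions = $188.67 + $78.78 + $721.63 + $371.05 = $1,360.13
Net pay = $9,725.41 − $1,360.13 = $8,365.28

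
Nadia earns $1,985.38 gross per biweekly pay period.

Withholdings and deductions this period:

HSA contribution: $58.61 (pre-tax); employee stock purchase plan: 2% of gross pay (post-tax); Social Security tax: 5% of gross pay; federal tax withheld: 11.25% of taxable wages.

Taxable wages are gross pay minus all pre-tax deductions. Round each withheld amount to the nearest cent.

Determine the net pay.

HSA contribution: $58.61
Taxable wages = $1,985.38 − $58.61 = $1,926.77
Federal tax withheld: $1,926.77 × 0.1125 = $216.76
Social Security tax: $1,985.38 × 0.05 = $99.27
Employee stock purchase plan: $1,985.38 × 0.02 = $39.71
Total deductions = $58.61 + $216.76 + $99.27 + $39.71 = $414.35
Net pay = $1,985.38 − $414.35 = $1,571.03

$1,571.03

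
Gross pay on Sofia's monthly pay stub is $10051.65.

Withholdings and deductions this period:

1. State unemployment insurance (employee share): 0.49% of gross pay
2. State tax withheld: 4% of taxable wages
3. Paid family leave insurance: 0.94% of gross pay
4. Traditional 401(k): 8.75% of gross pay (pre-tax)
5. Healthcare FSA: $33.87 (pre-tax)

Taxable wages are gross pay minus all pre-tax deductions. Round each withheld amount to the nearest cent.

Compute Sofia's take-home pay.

$8628.99

Traditional 401(k): $10051.65 × 0.0875 = $879.52
Healthcare FSA: $33.87
Pre-tax total = $879.52 + $33.87 = $913.39
Taxable wages = $10051.65 − $913.39 = $9138.26
State tax withheld: $9138.26 × 0.04 = $365.53
State unemployment insurance (employee share): $10051.65 × 0.0049 = $49.25
Paid family leave insurance: $10051.65 × 0.0094 = $94.49
Total deductions = $879.52 + $33.87 + $365.53 + $49.25 + $94.49 = $1422.66
Net pay = $10051.65 − $1422.66 = $8628.99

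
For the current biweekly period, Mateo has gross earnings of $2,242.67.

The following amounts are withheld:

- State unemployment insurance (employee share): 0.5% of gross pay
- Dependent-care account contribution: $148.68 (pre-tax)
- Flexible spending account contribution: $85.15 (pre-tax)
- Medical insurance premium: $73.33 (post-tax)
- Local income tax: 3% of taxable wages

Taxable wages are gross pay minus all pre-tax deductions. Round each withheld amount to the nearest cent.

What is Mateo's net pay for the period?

$1,864.03

Dependent-care account contribution: $148.68
Flexible spending account contribution: $85.15
Pre-tax total = $148.68 + $85.15 = $233.83
Taxable wages = $2,242.67 − $233.83 = $2,008.84
Local income tax: $2,008.84 × 0.03 = $60.27
State unemployment insurance (employee share): $2,242.67 × 0.005 = $11.21
Medical insurance premium: $73.33
Total deductions = $148.68 + $85.15 + $60.27 + $11.21 + $73.33 = $378.64
Net pay = $2,242.67 − $378.64 = $1,864.03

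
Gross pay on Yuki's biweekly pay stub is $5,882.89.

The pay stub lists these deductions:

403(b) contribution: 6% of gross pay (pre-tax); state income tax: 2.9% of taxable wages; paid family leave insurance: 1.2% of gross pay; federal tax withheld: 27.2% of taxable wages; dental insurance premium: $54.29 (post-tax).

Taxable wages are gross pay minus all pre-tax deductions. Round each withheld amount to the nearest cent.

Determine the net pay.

$3,740.53

403(b) contribution: $5,882.89 × 0.06 = $352.97
Taxable wages = $5,882.89 − $352.97 = $5,529.92
Federal tax withheld: $5,529.92 × 0.272 = $1,504.14
State income tax: $5,529.92 × 0.029 = $160.37
Paid family leave insurance: $5,882.89 × 0.012 = $70.59
Dental insurance premium: $54.29
Total deductions = $352.97 + $1,504.14 + $160.37 + $70.59 + $54.29 = $2,142.36
Net pay = $5,882.89 − $2,142.36 = $3,740.53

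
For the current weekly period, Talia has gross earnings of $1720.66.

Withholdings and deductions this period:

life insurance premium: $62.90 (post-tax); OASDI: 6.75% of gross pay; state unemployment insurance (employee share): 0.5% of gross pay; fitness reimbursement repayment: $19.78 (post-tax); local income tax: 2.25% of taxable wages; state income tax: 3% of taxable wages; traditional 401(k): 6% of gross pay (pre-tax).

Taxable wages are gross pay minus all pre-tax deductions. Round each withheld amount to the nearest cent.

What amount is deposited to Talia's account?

$1325.09

Traditional 401(k): $1720.66 × 0.06 = $103.24
Taxable wages = $1720.66 − $103.24 = $1617.42
Local income tax: $1617.42 × 0.0225 = $36.39
State income tax: $1617.42 × 0.03 = $48.52
OASDI: $1720.66 × 0.0675 = $116.14
State unemployment insurance (employee share): $1720.66 × 0.005 = $8.60
Fitness reimbursement repayment: $19.78
Life insurance premium: $62.90
Total deductions = $103.24 + $36.39 + $48.52 + $116.14 + $8.60 + $19.78 + $62.90 = $395.57
Net pay = $1720.66 − $395.57 = $1325.09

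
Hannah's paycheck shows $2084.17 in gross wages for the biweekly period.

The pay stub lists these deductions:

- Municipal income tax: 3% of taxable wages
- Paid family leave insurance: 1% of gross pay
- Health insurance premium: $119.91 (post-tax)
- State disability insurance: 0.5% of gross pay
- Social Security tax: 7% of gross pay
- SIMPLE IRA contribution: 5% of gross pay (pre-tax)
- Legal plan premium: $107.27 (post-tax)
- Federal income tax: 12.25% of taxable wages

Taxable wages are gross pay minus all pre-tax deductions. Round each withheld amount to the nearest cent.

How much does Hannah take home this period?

$1273.68

SIMPLE IRA contribution: $2084.17 × 0.05 = $104.21
Taxable wages = $2084.17 − $104.21 = $1979.96
Federal income tax: $1979.96 × 0.1225 = $242.55
Municipal income tax: $1979.96 × 0.03 = $59.40
Social Security tax: $2084.17 × 0.07 = $145.89
Paid family leave insurance: $2084.17 × 0.01 = $20.84
State disability insurance: $2084.17 × 0.005 = $10.42
Legal plan premium: $107.27
Health insurance premium: $119.91
Total deductions = $104.21 + $242.55 + $59.40 + $145.89 + $20.84 + $10.42 + $107.27 + $119.91 = $810.49
Net pay = $2084.17 − $810.49 = $1273.68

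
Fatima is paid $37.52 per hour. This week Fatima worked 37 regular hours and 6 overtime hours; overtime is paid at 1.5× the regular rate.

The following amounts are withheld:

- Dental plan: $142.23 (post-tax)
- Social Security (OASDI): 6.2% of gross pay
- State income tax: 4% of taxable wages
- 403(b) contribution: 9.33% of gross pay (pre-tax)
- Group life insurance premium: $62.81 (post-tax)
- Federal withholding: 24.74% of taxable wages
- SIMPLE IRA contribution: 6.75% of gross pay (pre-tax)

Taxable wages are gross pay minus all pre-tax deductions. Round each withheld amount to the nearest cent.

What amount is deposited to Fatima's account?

Regular pay: 37 × $37.52 = $1388.24
Overtime pay: 6 × $37.52 × 1.5 = $337.68
Gross pay = $1388.24 + $337.68 = $1725.92
403(b) contribution: $1725.92 × 0.0933 = $161.03
SIMPLE IRA contribution: $1725.92 × 0.0675 = $116.50
Pre-tax total = $161.03 + $116.50 = $277.53
Taxable wages = $1725.92 − $277.53 = $1448.39
Federal withholding: $1448.39 × 0.2474 = $358.33
State income tax: $1448.39 × 0.04 = $57.94
Social Security (OASDI): $1725.92 × 0.062 = $107.01
Group life insurance premium: $62.81
Dental plan: $142.23
Total deductions = $161.03 + $116.50 + $358.33 + $57.94 + $107.01 + $62.81 + $142.23 = $1005.85
Net pay = $1725.92 − $1005.85 = $720.07

$720.07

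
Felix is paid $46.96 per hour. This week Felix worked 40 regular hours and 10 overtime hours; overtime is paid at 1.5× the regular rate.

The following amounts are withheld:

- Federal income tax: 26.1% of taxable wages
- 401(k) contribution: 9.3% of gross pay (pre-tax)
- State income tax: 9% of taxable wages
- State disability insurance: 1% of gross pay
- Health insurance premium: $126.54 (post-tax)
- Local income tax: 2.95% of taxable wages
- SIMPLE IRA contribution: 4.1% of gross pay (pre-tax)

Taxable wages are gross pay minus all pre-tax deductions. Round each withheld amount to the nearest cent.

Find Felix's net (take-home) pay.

$1,233.28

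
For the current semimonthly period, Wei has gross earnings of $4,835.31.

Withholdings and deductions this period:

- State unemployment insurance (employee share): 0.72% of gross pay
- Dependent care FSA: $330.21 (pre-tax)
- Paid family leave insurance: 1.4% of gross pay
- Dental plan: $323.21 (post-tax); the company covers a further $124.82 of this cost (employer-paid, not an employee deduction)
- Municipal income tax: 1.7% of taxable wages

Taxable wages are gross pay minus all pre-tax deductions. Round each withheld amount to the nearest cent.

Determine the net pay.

$4,002.80

Dependent care FSA: $330.21
Taxable wages = $4,835.31 − $330.21 = $4,505.10
Municipal income tax: $4,505.10 × 0.017 = $76.59
State unemployment insurance (employee share): $4,835.31 × 0.0072 = $34.81
Paid family leave insurance: $4,835.31 × 0.014 = $67.69
Dental plan: $323.21
(Employer's $124.82 toward dental plan is not withheld from the employee.)
Total deductions = $330.21 + $76.59 + $34.81 + $67.69 + $323.21 = $832.51
Net pay = $4,835.31 − $832.51 = $4,002.80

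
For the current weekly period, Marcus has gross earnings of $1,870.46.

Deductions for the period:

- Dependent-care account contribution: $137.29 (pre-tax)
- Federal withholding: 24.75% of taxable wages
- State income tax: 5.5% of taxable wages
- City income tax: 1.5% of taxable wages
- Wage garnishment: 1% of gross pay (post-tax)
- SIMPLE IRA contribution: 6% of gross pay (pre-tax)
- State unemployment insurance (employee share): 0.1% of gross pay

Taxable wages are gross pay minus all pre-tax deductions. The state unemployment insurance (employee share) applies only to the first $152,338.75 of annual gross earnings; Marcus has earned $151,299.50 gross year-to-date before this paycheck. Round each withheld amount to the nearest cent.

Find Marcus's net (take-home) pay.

$1,086.56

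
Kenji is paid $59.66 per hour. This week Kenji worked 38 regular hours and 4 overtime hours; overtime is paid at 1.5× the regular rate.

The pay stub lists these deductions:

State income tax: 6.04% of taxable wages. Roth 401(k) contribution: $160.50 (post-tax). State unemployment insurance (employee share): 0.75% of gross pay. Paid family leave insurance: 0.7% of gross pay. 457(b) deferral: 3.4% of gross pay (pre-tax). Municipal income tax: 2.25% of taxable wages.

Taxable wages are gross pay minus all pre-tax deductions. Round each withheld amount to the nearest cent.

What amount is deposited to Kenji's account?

Regular pay: 38 × $59.66 = $2,267.08
Overtime pay: 4 × $59.66 × 1.5 = $357.96
Gross pay = $2,267.08 + $357.96 = $2,625.04
457(b) deferral: $2,625.04 × 0.034 = $89.25
Taxable wages = $2,625.04 − $89.25 = $2,535.79
State income tax: $2,535.79 × 0.0604 = $153.16
Municipal income tax: $2,535.79 × 0.0225 = $57.06
Paid family leave insurance: $2,625.04 × 0.007 = $18.38
State unemployment insurance (employee share): $2,625.04 × 0.0075 = $19.69
Roth 401(k) contribution: $160.50
Total deductions = $89.25 + $153.16 + $57.06 + $18.38 + $19.69 + $160.50 = $498.04
Net pay = $2,625.04 − $498.04 = $2,127.00

$2,127.00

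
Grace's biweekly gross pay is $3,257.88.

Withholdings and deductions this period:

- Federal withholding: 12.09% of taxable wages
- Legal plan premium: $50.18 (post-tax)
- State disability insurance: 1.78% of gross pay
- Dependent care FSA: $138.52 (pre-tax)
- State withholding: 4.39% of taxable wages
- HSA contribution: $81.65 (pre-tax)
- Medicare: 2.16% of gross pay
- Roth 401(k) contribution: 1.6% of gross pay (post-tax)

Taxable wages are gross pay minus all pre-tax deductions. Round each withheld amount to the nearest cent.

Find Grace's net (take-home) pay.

$2,306.42

Dependent care FSA: $138.52
HSA contribution: $81.65
Pre-tax total = $138.52 + $81.65 = $220.17
Taxable wages = $3,257.88 − $220.17 = $3,037.71
Federal withholding: $3,037.71 × 0.1209 = $367.26
State withholding: $3,037.71 × 0.0439 = $133.36
Medicare: $3,257.88 × 0.0216 = $70.37
State disability insurance: $3,257.88 × 0.0178 = $57.99
Legal plan premium: $50.18
Roth 401(k) contribution: $3,257.88 × 0.016 = $52.13
Total deductions = $138.52 + $81.65 + $367.26 + $133.36 + $70.37 + $57.99 + $50.18 + $52.13 = $951.46
Net pay = $3,257.88 − $951.46 = $2,306.42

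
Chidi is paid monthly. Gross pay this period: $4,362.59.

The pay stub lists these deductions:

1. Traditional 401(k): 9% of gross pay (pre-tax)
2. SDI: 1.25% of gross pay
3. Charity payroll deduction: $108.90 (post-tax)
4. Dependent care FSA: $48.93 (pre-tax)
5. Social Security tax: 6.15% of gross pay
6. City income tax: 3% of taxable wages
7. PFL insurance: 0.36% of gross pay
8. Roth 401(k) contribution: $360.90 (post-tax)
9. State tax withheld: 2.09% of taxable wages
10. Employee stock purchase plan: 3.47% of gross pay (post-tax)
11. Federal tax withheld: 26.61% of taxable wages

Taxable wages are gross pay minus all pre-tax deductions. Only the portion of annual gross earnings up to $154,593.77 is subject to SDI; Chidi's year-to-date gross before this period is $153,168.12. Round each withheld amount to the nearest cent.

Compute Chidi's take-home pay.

Dependent care FSA: $48.93
Traditional 401(k): $4,362.59 × 0.09 = $392.63
Pre-tax total = $48.93 + $392.63 = $441.56
Taxable wages = $4,362.59 − $441.56 = $3,921.03
State tax withheld: $3,921.03 × 0.0209 = $81.95
City income tax: $3,921.03 × 0.03 = $117.63
Federal tax withheld: $3,921.03 × 0.2661 = $1,043.39
PFL insurance: $4,362.59 × 0.0036 = $15.71
SDI: only $154,593.77 − $153,168.12 = $1,425.65 of this check is subject → $1,425.65 × 0.0125 = $17.82
Social Security tax: $4,362.59 × 0.0615 = $268.30
Charity payroll deduction: $108.90
Roth 401(k) contribution: $360.90
Employee stock purchase plan: $4,362.59 × 0.0347 = $151.38
Total deductions = $48.93 + $392.63 + $81.95 + $117.63 + $1,043.39 + $15.71 + $17.82 + $268.30 + $108.90 + $360.90 + $151.38 = $2,607.54
Net pay = $4,362.59 − $2,607.54 = $1,755.05

$1,755.05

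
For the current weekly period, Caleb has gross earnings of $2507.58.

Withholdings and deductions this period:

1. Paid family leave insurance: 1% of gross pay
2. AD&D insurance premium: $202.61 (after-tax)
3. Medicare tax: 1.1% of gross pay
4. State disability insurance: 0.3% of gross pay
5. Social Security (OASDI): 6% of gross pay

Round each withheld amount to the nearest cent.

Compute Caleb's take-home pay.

$2094.34

Paid family leave insurance: $2507.58 × 0.01 = $25.08
Social Security (OASDI): $2507.58 × 0.06 = $150.45
Medicare tax: $2507.58 × 0.011 = $27.58
State disability insurance: $2507.58 × 0.003 = $7.52
AD&D insurance premium: $202.61
Total deductions = $25.08 + $150.45 + $27.58 + $7.52 + $202.61 = $413.24
Net pay = $2507.58 − $413.24 = $2094.34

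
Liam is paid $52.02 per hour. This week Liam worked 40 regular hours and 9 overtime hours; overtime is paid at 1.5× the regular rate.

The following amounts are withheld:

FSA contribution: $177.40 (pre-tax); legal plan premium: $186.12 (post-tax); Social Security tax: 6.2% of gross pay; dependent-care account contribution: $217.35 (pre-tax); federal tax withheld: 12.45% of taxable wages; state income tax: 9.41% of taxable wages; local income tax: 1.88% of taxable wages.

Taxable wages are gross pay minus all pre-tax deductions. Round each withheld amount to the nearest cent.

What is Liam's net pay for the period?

$1,462.66

Regular pay: 40 × $52.02 = $2,080.80
Overtime pay: 9 × $52.02 × 1.5 = $702.27
Gross pay = $2,080.80 + $702.27 = $2,783.07
FSA contribution: $177.40
Dependent-care account contribution: $217.35
Pre-tax total = $177.40 + $217.35 = $394.75
Taxable wages = $2,783.07 − $394.75 = $2,388.32
Federal tax withheld: $2,388.32 × 0.1245 = $297.35
Local income tax: $2,388.32 × 0.0188 = $44.90
State income tax: $2,388.32 × 0.0941 = $224.74
Social Security tax: $2,783.07 × 0.062 = $172.55
Legal plan premium: $186.12
Total deductions = $177.40 + $217.35 + $297.35 + $44.90 + $224.74 + $172.55 + $186.12 = $1,320.41
Net pay = $2,783.07 − $1,320.41 = $1,462.66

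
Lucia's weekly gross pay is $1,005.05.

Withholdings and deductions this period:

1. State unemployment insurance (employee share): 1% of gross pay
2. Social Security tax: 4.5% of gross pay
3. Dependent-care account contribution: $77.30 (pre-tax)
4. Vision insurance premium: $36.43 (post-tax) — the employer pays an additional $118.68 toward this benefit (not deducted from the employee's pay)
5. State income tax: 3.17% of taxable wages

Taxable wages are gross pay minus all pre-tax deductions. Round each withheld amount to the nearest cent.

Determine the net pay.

Dependent-care account contribution: $77.30
Taxable wages = $1,005.05 − $77.30 = $927.75
State income tax: $927.75 × 0.0317 = $29.41
Social Security tax: $1,005.05 × 0.045 = $45.23
State unemployment insurance (employee share): $1,005.05 × 0.01 = $10.05
Vision insurance premium: $36.43
(Employer's $118.68 toward vision insurance premium is not withheld from the employee.)
Total deductions = $77.30 + $29.41 + $45.23 + $10.05 + $36.43 = $198.42
Net pay = $1,005.05 − $198.42 = $806.63

$806.63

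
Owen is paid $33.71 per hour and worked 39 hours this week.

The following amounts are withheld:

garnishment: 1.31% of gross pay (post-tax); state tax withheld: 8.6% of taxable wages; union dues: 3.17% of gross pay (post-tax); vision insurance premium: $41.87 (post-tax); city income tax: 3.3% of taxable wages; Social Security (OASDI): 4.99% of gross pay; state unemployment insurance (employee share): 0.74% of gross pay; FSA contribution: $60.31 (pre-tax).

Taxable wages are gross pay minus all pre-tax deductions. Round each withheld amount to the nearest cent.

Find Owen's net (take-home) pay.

$929.01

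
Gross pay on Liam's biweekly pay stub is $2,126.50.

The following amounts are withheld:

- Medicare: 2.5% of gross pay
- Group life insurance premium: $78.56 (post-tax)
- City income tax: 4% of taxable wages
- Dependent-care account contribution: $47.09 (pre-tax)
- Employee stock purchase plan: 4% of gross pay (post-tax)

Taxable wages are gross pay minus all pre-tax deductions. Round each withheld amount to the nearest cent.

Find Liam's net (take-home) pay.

$1,779.45

Dependent-care account contribution: $47.09
Taxable wages = $2,126.50 − $47.09 = $2,079.41
City income tax: $2,079.41 × 0.04 = $83.18
Medicare: $2,126.50 × 0.025 = $53.16
Group life insurance premium: $78.56
Employee stock purchase plan: $2,126.50 × 0.04 = $85.06
Total deductions = $47.09 + $83.18 + $53.16 + $78.56 + $85.06 = $347.05
Net pay = $2,126.50 − $347.05 = $1,779.45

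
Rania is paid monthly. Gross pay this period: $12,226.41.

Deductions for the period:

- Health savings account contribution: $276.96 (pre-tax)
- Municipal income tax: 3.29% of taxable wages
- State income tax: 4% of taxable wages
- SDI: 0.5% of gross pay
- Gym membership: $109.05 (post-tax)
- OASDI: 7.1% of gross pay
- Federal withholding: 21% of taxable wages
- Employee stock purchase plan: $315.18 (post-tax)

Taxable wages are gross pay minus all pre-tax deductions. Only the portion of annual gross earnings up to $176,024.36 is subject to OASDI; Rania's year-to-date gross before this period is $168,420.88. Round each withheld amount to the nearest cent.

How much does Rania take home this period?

Health savings account contribution: $276.96
Taxable wages = $12,226.41 − $276.96 = $11,949.45
Federal withholding: $11,949.45 × 0.21 = $2,509.38
Municipal income tax: $11,949.45 × 0.0329 = $393.14
State income tax: $11,949.45 × 0.04 = $477.98
SDI: $12,226.41 × 0.005 = $61.13
OASDI: only $176,024.36 − $168,420.88 = $7,603.48 of this check is subject → $7,603.48 × 0.071 = $539.85
Gym membership: $109.05
Employee stock purchase plan: $315.18
Total deductions = $276.96 + $2,509.38 + $393.14 + $477.98 + $61.13 + $539.85 + $109.05 + $315.18 = $4,682.67
Net pay = $12,226.41 − $4,682.67 = $7,543.74

$7,543.74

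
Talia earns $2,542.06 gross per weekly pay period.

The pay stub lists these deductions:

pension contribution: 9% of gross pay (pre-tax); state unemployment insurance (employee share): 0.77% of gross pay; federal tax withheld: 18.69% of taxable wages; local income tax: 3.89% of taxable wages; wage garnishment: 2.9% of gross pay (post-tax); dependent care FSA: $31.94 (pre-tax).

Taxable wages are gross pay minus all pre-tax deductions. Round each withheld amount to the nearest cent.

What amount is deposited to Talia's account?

Dependent care FSA: $31.94
Pension contribution: $2,542.06 × 0.09 = $228.79
Pre-tax total = $31.94 + $228.79 = $260.73
Taxable wages = $2,542.06 − $260.73 = $2,281.33
Federal tax withheld: $2,281.33 × 0.1869 = $426.38
Local income tax: $2,281.33 × 0.0389 = $88.74
State unemployment insurance (employee share): $2,542.06 × 0.0077 = $19.57
Wage garnishment: $2,542.06 × 0.029 = $73.72
Total deductions = $31.94 + $228.79 + $426.38 + $88.74 + $19.57 + $73.72 = $869.14
Net pay = $2,542.06 − $869.14 = $1,672.92

$1,672.92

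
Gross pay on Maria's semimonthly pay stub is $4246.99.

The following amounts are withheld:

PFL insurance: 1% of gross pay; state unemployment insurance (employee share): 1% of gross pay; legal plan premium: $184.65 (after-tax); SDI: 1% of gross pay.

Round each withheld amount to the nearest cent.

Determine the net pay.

$3934.93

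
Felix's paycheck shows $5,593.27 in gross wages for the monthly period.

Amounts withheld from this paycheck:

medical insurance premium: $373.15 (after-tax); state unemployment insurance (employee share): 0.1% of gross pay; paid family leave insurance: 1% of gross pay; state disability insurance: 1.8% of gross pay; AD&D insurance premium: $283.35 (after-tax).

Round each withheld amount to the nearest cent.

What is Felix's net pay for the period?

State disability insurance: $5,593.27 × 0.018 = $100.68
Paid family leave insurance: $5,593.27 × 0.01 = $55.93
State unemployment insurance (employee share): $5,593.27 × 0.001 = $5.59
AD&D insurance premium: $283.35
Medical insurance premium: $373.15
Total deductions = $100.68 + $55.93 + $5.59 + $283.35 + $373.15 = $818.70
Net pay = $5,593.27 − $818.70 = $4,774.57

$4,774.57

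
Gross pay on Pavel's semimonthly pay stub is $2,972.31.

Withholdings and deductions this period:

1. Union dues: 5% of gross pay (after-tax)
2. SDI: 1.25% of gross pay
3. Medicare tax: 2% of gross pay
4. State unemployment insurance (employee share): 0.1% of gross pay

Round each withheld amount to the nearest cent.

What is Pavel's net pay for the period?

State unemployment insurance (employee share): $2,972.31 × 0.001 = $2.97
Medicare tax: $2,972.31 × 0.02 = $59.45
SDI: $2,972.31 × 0.0125 = $37.15
Union dues: $2,972.31 × 0.05 = $148.62
Total deductions = $2.97 + $59.45 + $37.15 + $148.62 = $248.19
Net pay = $2,972.31 − $248.19 = $2,724.12

$2,724.12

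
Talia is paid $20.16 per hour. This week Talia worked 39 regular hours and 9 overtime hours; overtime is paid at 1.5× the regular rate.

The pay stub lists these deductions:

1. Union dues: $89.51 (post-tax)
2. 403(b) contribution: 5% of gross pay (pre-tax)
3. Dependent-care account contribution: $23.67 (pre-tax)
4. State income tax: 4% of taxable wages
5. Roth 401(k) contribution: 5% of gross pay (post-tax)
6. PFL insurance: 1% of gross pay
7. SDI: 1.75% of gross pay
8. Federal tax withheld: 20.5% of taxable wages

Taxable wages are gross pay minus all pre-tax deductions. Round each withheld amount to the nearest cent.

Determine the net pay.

Regular pay: 39 × $20.16 = $786.24
Overtime pay: 9 × $20.16 × 1.5 = $272.16
Gross pay = $786.24 + $272.16 = $1058.40
Dependent-care account contribution: $23.67
403(b) contribution: $1058.40 × 0.05 = $52.92
Pre-tax total = $23.67 + $52.92 = $76.59
Taxable wages = $1058.40 − $76.59 = $981.81
State income tax: $981.81 × 0.04 = $39.27
Federal tax withheld: $981.81 × 0.205 = $201.27
PFL insurance: $1058.40 × 0.01 = $10.58
SDI: $1058.40 × 0.0175 = $18.52
Roth 401(k) contribution: $1058.40 × 0.05 = $52.92
Union dues: $89.51
Total deductions = $23.67 + $52.92 + $39.27 + $201.27 + $10.58 + $18.52 + $52.92 + $89.51 = $488.66
Net pay = $1058.40 − $488.66 = $569.74

$569.74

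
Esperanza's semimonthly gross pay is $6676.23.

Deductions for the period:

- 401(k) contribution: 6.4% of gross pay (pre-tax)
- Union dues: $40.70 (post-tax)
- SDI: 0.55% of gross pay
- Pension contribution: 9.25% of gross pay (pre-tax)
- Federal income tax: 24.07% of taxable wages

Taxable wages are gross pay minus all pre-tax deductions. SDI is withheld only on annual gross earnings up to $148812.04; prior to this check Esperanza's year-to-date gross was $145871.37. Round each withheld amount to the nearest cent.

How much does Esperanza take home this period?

$4219.05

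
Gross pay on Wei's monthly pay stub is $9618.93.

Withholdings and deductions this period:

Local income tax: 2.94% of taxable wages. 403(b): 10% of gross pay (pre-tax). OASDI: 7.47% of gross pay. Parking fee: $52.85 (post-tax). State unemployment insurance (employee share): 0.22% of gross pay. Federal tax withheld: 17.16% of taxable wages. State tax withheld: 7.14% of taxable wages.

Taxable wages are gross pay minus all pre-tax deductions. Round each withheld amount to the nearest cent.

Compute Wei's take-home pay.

$5506.32

403(b): $9618.93 × 0.1 = $961.89
Taxable wages = $9618.93 − $961.89 = $8657.04
Federal tax withheld: $8657.04 × 0.1716 = $1485.55
Local income tax: $8657.04 × 0.0294 = $254.52
State tax withheld: $8657.04 × 0.0714 = $618.11
OASDI: $9618.93 × 0.0747 = $718.53
State unemployment insurance (employee share): $9618.93 × 0.0022 = $21.16
Parking fee: $52.85
Total deductions = $961.89 + $1485.55 + $254.52 + $618.11 + $718.53 + $21.16 + $52.85 = $4112.61
Net pay = $9618.93 − $4112.61 = $5506.32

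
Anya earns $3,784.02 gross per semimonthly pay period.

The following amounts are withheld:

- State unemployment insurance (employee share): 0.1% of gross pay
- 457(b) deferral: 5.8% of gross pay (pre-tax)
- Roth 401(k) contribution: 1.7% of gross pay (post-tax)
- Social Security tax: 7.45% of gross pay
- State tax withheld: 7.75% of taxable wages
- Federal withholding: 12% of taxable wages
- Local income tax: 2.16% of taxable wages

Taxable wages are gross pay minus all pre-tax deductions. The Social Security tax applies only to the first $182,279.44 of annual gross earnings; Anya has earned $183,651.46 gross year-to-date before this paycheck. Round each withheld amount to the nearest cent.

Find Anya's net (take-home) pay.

457(b) deferral: $3,784.02 × 0.058 = $219.47
Taxable wages = $3,784.02 − $219.47 = $3,564.55
State tax withheld: $3,564.55 × 0.0775 = $276.25
Local income tax: $3,564.55 × 0.0216 = $76.99
Federal withholding: $3,564.55 × 0.12 = $427.75
Social Security tax: annual cap $182,279.44 already reached (YTD $183,651.46), so $0.00
State unemployment insurance (employee share): $3,784.02 × 0.001 = $3.78
Roth 401(k) contribution: $3,784.02 × 0.017 = $64.33
Total deductions = $219.47 + $276.25 + $76.99 + $427.75 + $0.00 + $3.78 + $64.33 = $1,068.57
Net pay = $3,784.02 − $1,068.57 = $2,715.45

$2,715.45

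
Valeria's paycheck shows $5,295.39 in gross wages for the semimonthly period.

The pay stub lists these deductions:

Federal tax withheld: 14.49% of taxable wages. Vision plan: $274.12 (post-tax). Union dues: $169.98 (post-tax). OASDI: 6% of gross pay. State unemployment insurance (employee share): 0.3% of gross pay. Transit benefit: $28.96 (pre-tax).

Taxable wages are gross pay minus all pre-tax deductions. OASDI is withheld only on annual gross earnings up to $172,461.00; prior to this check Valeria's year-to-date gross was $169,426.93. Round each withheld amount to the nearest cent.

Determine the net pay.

$3,861.29

Transit benefit: $28.96
Taxable wages = $5,295.39 − $28.96 = $5,266.43
Federal tax withheld: $5,266.43 × 0.1449 = $763.11
OASDI: only $172,461.00 − $169,426.93 = $3,034.07 of this check is subject → $3,034.07 × 0.06 = $182.04
State unemployment insurance (employee share): $5,295.39 × 0.003 = $15.89
Vision plan: $274.12
Union dues: $169.98
Total deductions = $28.96 + $763.11 + $182.04 + $15.89 + $274.12 + $169.98 = $1,434.10
Net pay = $5,295.39 − $1,434.10 = $3,861.29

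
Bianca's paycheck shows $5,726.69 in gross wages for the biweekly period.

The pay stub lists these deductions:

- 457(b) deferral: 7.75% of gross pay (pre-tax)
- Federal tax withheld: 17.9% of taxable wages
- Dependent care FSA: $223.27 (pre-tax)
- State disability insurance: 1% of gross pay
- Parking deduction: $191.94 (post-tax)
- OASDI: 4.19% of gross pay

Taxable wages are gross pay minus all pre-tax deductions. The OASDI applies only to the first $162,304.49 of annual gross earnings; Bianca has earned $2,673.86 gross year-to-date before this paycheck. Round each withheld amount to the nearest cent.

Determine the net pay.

$3,664.77

457(b) deferral: $5,726.69 × 0.0775 = $443.82
Dependent care FSA: $223.27
Pre-tax total = $443.82 + $223.27 = $667.09
Taxable wages = $5,726.69 − $667.09 = $5,059.60
Federal tax withheld: $5,059.60 × 0.179 = $905.67
State disability insurance: $5,726.69 × 0.01 = $57.27
OASDI: cap not yet reached, full $5,726.69 is subject → $5,726.69 × 0.0419 = $239.95
Parking deduction: $191.94
Total deductions = $443.82 + $223.27 + $905.67 + $57.27 + $239.95 + $191.94 = $2,061.92
Net pay = $5,726.69 − $2,061.92 = $3,664.77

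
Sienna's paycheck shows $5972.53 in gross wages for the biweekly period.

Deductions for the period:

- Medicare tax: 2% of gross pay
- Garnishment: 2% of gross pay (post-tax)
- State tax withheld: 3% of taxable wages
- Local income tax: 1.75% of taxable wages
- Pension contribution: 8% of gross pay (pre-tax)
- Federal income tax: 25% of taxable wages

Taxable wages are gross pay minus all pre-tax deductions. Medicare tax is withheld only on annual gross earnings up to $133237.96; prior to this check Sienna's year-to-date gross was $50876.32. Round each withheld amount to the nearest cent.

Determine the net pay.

Pension contribution: $5972.53 × 0.08 = $477.80
Taxable wages = $5972.53 − $477.80 = $5494.73
Local income tax: $5494.73 × 0.0175 = $96.16
Federal income tax: $5494.73 × 0.25 = $1373.68
State tax withheld: $5494.73 × 0.03 = $164.84
Medicare tax: cap not yet reached, full $5972.53 is subject → $5972.53 × 0.02 = $119.45
Garnishment: $5972.53 × 0.02 = $119.45
Total deductions = $477.80 + $96.16 + $1373.68 + $164.84 + $119.45 + $119.45 = $2351.38
Net pay = $5972.53 − $2351.38 = $3621.15

$3621.15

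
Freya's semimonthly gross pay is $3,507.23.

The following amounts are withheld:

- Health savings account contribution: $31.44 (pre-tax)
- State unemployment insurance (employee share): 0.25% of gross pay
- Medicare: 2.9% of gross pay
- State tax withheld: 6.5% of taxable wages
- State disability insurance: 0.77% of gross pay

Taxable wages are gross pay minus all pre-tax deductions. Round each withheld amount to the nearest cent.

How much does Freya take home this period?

$3,112.37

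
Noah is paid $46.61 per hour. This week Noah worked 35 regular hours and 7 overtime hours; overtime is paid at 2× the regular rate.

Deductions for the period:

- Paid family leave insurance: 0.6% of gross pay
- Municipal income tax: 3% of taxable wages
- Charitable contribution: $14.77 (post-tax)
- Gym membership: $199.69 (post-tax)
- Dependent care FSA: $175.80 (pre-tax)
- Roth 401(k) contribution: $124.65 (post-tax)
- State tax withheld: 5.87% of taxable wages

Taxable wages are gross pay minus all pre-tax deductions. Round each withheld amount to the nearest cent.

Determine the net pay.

Regular pay: 35 × $46.61 = $1,631.35
Overtime pay: 7 × $46.61 × 2 = $652.54
Gross pay = $1,631.35 + $652.54 = $2,283.89
Dependent care FSA: $175.80
Taxable wages = $2,283.89 − $175.80 = $2,108.09
State tax withheld: $2,108.09 × 0.0587 = $123.74
Municipal income tax: $2,108.09 × 0.03 = $63.24
Paid family leave insurance: $2,283.89 × 0.006 = $13.70
Roth 401(k) contribution: $124.65
Charitable contribution: $14.77
Gym membership: $199.69
Total deductions = $175.80 + $123.74 + $63.24 + $13.70 + $124.65 + $14.77 + $199.69 = $715.59
Net pay = $2,283.89 − $715.59 = $1,568.30

$1,568.30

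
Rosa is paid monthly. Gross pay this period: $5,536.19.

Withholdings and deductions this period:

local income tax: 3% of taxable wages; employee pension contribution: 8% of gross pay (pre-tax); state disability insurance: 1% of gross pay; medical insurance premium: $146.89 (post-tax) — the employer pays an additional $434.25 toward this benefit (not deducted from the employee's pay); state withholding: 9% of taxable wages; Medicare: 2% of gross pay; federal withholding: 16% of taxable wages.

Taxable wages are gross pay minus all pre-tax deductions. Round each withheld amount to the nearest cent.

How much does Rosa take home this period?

Employee pension contribution: $5,536.19 × 0.08 = $442.90
Taxable wages = $5,536.19 − $442.90 = $5,093.29
Federal withholding: $5,093.29 × 0.16 = $814.93
Local income tax: $5,093.29 × 0.03 = $152.80
State withholding: $5,093.29 × 0.09 = $458.40
Medicare: $5,536.19 × 0.02 = $110.72
State disability insurance: $5,536.19 × 0.01 = $55.36
Medical insurance premium: $146.89
(Employer's $434.25 toward medical insurance premium is not withheld from the employee.)
Total deductions = $442.90 + $814.93 + $152.80 + $458.40 + $110.72 + $55.36 + $146.89 = $2,182.00
Net pay = $5,536.19 − $2,182.00 = $3,354.19

$3,354.19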